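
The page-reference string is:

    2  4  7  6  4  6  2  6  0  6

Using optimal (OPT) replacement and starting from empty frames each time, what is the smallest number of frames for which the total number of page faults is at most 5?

3

f=1: 10 faults
f=2: 6 faults
f=3: 5 faults
f=4: 5 faults
f=5: 5 faults
Smallest f with faults ≤ 5 is 3.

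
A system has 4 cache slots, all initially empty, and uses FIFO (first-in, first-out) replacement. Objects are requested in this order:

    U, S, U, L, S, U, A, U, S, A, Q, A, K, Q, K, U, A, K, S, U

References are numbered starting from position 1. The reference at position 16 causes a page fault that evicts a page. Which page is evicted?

L

pos 1: U → fault, frames [U]
pos 2: S → fault, frames [U, S]
pos 3: U → hit
pos 4: L → fault, frames [U, S, L]
pos 5: S → hit
pos 6: U → hit
pos 7: A → fault, frames [U, S, L, A]
pos 8: U → hit
pos 9: S → hit
pos 10: A → hit
pos 11: Q → fault, evict U, frames [S, L, A, Q]
pos 12: A → hit
pos 13: K → fault, evict S, frames [L, A, Q, K]
pos 14: Q → hit
pos 15: K → hit
pos 16: U → fault, evict L, frames [A, Q, K, U]
At position 16, page L is evicted.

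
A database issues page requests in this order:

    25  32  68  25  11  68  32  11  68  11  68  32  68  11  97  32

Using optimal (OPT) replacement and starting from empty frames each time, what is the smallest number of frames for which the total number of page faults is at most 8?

3

f=1: 16 faults
f=2: 9 faults
f=3: 5 faults
f=4: 5 faults
f=5: 5 faults
Smallest f with faults ≤ 8 is 3.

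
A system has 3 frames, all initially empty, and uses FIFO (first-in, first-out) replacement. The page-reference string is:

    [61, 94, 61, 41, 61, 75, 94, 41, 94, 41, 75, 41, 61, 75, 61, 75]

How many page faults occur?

61: fault, frames [61]
94: fault, frames [61, 94]
61: hit
41: fault, frames [61, 94, 41]
61: hit
75: fault, evict 61, frames [94, 41, 75]
94: hit
41: hit
94: hit
41: hit
75: hit
41: hit
61: fault, evict 94, frames [41, 75, 61]
75: hit
61: hit
75: hit
Page faults: 5.

5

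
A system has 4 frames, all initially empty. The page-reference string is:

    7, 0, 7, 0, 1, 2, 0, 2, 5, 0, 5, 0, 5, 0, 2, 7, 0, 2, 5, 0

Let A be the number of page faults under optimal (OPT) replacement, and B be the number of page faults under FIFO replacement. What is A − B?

Under OPT: F F . . F F . . F . . . . . . . . . . . → 5 faults.
Under FIFO: F F . . F F . . F . . . . . . F F . . . → 7 faults.
A − B = 5 − 7 = -2.

-2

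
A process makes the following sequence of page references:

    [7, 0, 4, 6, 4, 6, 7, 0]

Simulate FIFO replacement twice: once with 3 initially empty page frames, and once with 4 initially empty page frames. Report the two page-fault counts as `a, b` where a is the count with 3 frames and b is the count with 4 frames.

6, 4

3 frames: F F F F . . F F → 6 faults.
4 frames: F F F F . . . . → 4 faults.
4 < 6: adding a frame reduced faults, as is typical.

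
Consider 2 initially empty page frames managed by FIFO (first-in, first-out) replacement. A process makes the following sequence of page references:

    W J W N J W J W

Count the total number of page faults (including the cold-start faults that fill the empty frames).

W → fault, frames {W}
J → fault, frames {W,J}
W → hit
N → fault, evict W, frames {J,N}
J → hit
W → fault, evict J, frames {N,W}
J → fault, evict N, frames {W,J}
W → hit
Page faults: 5.

5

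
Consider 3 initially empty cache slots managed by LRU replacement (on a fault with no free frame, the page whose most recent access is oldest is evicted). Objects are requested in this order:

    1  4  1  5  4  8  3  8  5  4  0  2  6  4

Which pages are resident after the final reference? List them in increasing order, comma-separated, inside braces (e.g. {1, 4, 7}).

{2, 4, 6}

1: miss, frames [1]
4: miss, frames [1, 4]
1: hit
5: miss, frames [4, 1, 5]
4: hit
8: miss, evict 1, frames [5, 4, 8]
3: miss, evict 5, frames [4, 8, 3]
8: hit
5: miss, evict 4, frames [3, 8, 5]
4: miss, evict 3, frames [8, 5, 4]
0: miss, evict 8, frames [5, 4, 0]
2: miss, evict 5, frames [4, 0, 2]
6: miss, evict 4, frames [0, 2, 6]
4: miss, evict 0, frames [2, 6, 4]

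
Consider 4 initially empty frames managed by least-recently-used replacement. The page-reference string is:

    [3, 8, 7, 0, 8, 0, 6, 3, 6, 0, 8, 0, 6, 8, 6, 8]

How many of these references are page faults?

6

3 -> fault, frames (3)
8 -> fault, frames (3 8)
7 -> fault, frames (3 8 7)
0 -> fault, frames (3 8 7 0)
8 -> hit
0 -> hit
6 -> fault, evict 3, frames (7 8 0 6)
3 -> fault, evict 7, frames (8 0 6 3)
6 -> hit
0 -> hit
8 -> hit
0 -> hit
6 -> hit
8 -> hit
6 -> hit
8 -> hit
Page faults: 6.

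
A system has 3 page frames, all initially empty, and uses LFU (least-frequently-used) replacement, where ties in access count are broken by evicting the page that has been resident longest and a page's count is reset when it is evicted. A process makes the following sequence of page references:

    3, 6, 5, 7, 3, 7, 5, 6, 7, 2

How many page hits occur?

3

3 -> miss, frames (3)
6 -> miss, frames (3 6)
5 -> miss, frames (3 6 5)
7 -> miss, evict 3, frames (6 5 7)
3 -> miss, evict 6, frames (5 7 3)
7 -> hit
5 -> hit
6 -> miss, evict 3, frames (5 7 6)
7 -> hit
2 -> miss, evict 6, frames (5 7 2)
Hits: 3.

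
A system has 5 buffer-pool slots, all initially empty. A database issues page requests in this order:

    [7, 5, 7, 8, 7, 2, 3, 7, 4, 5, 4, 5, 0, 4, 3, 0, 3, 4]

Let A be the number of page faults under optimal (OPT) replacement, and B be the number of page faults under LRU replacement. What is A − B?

Under OPT: F F . F . F F . F . . . F . . . . . → 7 faults.
Under LRU: F F . F . F F . F F . . F . . . . . → 8 faults.
A − B = 7 − 8 = -1.

-1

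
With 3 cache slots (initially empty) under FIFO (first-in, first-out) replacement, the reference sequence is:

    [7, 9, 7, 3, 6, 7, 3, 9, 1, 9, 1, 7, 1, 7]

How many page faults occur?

7

7: miss, frames (7)
9: miss, frames (7 9)
7: hit
3: miss, frames (7 9 3)
6: miss, evict 7, frames (9 3 6)
7: miss, evict 9, frames (3 6 7)
3: hit
9: miss, evict 3, frames (6 7 9)
1: miss, evict 6, frames (7 9 1)
9: hit
1: hit
7: hit
1: hit
7: hit
Page faults: 7.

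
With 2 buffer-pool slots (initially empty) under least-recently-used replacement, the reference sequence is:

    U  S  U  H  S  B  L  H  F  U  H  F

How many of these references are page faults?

U -> fault, frames [U]
S -> fault, frames [U, S]
U -> hit
H -> fault, evict S, frames [U, H]
S -> fault, evict U, frames [H, S]
B -> fault, evict H, frames [S, B]
L -> fault, evict S, frames [B, L]
H -> fault, evict B, frames [L, H]
F -> fault, evict L, frames [H, F]
U -> fault, evict H, frames [F, U]
H -> fault, evict F, frames [U, H]
F -> fault, evict U, frames [H, F]
Page faults: 11.

11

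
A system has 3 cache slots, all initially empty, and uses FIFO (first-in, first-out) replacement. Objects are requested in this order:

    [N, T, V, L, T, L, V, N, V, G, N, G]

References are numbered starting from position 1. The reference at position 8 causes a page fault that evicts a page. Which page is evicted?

pos 1: N: miss, frames (N)
pos 2: T: miss, frames (N T)
pos 3: V: miss, frames (N T V)
pos 4: L: miss, evict N, frames (T V L)
pos 5: T: hit
pos 6: L: hit
pos 7: V: hit
pos 8: N: miss, evict T, frames (V L N)
At position 8, page T is evicted.

T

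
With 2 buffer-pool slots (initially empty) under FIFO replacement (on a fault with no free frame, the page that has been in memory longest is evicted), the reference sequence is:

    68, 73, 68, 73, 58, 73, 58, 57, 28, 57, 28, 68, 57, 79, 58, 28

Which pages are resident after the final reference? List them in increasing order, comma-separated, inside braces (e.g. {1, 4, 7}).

{28, 58}

68 -> miss, frames [68]
73 -> miss, frames [68, 73]
68 -> hit
73 -> hit
58 -> miss, evict 68, frames [73, 58]
73 -> hit
58 -> hit
57 -> miss, evict 73, frames [58, 57]
28 -> miss, evict 58, frames [57, 28]
57 -> hit
28 -> hit
68 -> miss, evict 57, frames [28, 68]
57 -> miss, evict 28, frames [68, 57]
79 -> miss, evict 68, frames [57, 79]
58 -> miss, evict 57, frames [79, 58]
28 -> miss, evict 79, frames [58, 28]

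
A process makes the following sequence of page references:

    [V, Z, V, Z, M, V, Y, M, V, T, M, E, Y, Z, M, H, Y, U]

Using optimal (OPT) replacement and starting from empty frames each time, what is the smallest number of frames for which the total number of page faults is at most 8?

4

f=1: 18 faults
f=2: 12 faults
f=3: 9 faults
f=4: 8 faults
f=5: 8 faults
f=6: 8 faults
f=7: 8 faults
f=8: 8 faults
Smallest f with faults ≤ 8 is 4.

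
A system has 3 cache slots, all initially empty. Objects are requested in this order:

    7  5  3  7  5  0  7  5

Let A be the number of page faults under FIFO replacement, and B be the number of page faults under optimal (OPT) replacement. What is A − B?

Under FIFO: F F F . . F F F → 6 faults.
Under OPT: F F F . . F . . → 4 faults.
A − B = 6 − 4 = 2.

2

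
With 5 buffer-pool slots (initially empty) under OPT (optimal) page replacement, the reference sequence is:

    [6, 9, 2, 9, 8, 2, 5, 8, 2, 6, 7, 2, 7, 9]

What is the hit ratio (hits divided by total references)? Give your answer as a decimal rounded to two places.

6 -> fault, frames (6)
9 -> fault, frames (6 9)
2 -> fault, frames (6 9 2)
9 -> hit
8 -> fault, frames (6 9 2 8)
2 -> hit
5 -> fault, frames (6 9 2 8 5)
8 -> hit
2 -> hit
6 -> hit
7 -> fault, evict 5, frames (6 9 2 8 7)
2 -> hit
7 -> hit
9 -> hit
Hits: 8 of 14 references → 8/14 = 0.5714.

0.57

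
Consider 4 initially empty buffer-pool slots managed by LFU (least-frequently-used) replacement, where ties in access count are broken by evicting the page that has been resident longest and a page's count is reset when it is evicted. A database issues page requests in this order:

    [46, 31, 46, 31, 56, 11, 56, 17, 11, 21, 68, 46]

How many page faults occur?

8

46: fault, frames (46)
31: fault, frames (46 31)
46: hit
31: hit
56: fault, frames (46 31 56)
11: fault, frames (46 31 56 11)
56: hit
17: fault, evict 11, frames (46 31 56 17)
11: fault, evict 17, frames (46 31 56 11)
21: fault, evict 11, frames (46 31 56 21)
68: fault, evict 21, frames (46 31 56 68)
46: hit
Page faults: 8.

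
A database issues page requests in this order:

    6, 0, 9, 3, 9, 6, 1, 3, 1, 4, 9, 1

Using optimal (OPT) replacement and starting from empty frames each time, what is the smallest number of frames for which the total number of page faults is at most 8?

f=1: 12 faults
f=2: 8 faults
f=3: 6 faults
f=4: 6 faults
f=5: 6 faults
f=6: 6 faults
Smallest f with faults ≤ 8 is 2.

2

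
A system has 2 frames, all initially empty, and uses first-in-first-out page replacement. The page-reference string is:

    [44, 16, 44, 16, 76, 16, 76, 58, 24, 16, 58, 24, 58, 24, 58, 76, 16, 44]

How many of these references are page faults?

44 -> miss, frames (44)
16 -> miss, frames (44 16)
44 -> hit
16 -> hit
76 -> miss, evict 44, frames (16 76)
16 -> hit
76 -> hit
58 -> miss, evict 16, frames (76 58)
24 -> miss, evict 76, frames (58 24)
16 -> miss, evict 58, frames (24 16)
58 -> miss, evict 24, frames (16 58)
24 -> miss, evict 16, frames (58 24)
58 -> hit
24 -> hit
58 -> hit
76 -> miss, evict 58, frames (24 76)
16 -> miss, evict 24, frames (76 16)
44 -> miss, evict 76, frames (16 44)
Page faults: 11.

11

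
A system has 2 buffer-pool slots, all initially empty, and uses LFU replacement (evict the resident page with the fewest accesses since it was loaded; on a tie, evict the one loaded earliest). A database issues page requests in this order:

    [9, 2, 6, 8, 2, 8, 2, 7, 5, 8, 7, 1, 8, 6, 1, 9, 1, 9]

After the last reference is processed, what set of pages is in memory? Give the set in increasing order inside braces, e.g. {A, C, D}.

9 -> miss, frames {9}
2 -> miss, frames {9,2}
6 -> miss, evict 9, frames {2,6}
8 -> miss, evict 2, frames {6,8}
2 -> miss, evict 6, frames {8,2}
8 -> hit
2 -> hit
7 -> miss, evict 8, frames {2,7}
5 -> miss, evict 7, frames {2,5}
8 -> miss, evict 5, frames {2,8}
7 -> miss, evict 8, frames {2,7}
1 -> miss, evict 7, frames {2,1}
8 -> miss, evict 1, frames {2,8}
6 -> miss, evict 8, frames {2,6}
1 -> miss, evict 6, frames {2,1}
9 -> miss, evict 1, frames {2,9}
1 -> miss, evict 9, frames {2,1}
9 -> miss, evict 1, frames {2,9}

{2, 9}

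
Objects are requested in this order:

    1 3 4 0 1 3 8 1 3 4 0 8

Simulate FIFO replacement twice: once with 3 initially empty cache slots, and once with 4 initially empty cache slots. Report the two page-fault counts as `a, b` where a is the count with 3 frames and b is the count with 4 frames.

9, 10

3 frames: F F F F F F F . . F F . → 9 faults.
4 frames: F F F F . . F F F F F F → 10 faults.
10 > 9: adding a frame increased faults — Belady's anomaly.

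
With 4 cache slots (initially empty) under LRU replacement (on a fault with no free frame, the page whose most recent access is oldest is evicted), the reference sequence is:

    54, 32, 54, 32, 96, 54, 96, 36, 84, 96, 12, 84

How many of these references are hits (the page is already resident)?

54: fault, frames {54}
32: fault, frames {54,32}
54: hit
32: hit
96: fault, frames {54,32,96}
54: hit
96: hit
36: fault, frames {32,54,96,36}
84: fault, evict 32, frames {54,96,36,84}
96: hit
12: fault, evict 54, frames {36,84,96,12}
84: hit
Hits: 6.

6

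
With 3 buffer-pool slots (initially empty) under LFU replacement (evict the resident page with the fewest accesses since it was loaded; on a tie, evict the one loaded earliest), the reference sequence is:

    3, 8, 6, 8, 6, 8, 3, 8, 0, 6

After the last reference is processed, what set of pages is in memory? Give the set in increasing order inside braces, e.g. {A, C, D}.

{0, 6, 8}

3 -> miss, frames (3)
8 -> miss, frames (3 8)
6 -> miss, frames (3 8 6)
8 -> hit
6 -> hit
8 -> hit
3 -> hit
8 -> hit
0 -> miss, evict 3, frames (8 6 0)
6 -> hit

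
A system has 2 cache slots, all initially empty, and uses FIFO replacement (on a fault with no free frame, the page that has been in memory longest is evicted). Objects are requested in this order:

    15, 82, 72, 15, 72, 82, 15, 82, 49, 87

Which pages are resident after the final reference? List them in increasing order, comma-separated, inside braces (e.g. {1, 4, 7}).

15 -> miss, frames (15)
82 -> miss, frames (15 82)
72 -> miss, evict 15, frames (82 72)
15 -> miss, evict 82, frames (72 15)
72 -> hit
82 -> miss, evict 72, frames (15 82)
15 -> hit
82 -> hit
49 -> miss, evict 15, frames (82 49)
87 -> miss, evict 82, frames (49 87)

{49, 87}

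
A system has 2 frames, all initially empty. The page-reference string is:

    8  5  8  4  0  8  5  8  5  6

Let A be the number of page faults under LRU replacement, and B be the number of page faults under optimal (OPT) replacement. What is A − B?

Under LRU: F F . F F F F . . F → 7 faults.
Under OPT: F F . F F . F . . F → 6 faults.
A − B = 7 − 6 = 1.

1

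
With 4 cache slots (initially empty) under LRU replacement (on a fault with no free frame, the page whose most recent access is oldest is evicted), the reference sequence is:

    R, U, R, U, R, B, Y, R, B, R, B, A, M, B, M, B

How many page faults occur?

6

R: miss, frames {R}
U: miss, frames {R,U}
R: hit
U: hit
R: hit
B: miss, frames {U,R,B}
Y: miss, frames {U,R,B,Y}
R: hit
B: hit
R: hit
B: hit
A: miss, evict U, frames {Y,R,B,A}
M: miss, evict Y, frames {R,B,A,M}
B: hit
M: hit
B: hit
Page faults: 6.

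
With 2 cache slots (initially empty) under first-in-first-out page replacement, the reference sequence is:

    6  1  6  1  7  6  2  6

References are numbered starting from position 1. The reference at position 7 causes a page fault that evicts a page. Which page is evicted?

pos 1: 6: miss, frames [6]
pos 2: 1: miss, frames [6, 1]
pos 3: 6: hit
pos 4: 1: hit
pos 5: 7: miss, evict 6, frames [1, 7]
pos 6: 6: miss, evict 1, frames [7, 6]
pos 7: 2: miss, evict 7, frames [6, 2]
At position 7, page 7 is evicted.

7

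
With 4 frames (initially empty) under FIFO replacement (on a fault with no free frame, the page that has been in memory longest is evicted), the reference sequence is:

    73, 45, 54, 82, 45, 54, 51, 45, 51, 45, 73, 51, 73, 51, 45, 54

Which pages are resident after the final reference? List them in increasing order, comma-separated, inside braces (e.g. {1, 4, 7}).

73 -> miss, frames [73]
45 -> miss, frames [73, 45]
54 -> miss, frames [73, 45, 54]
82 -> miss, frames [73, 45, 54, 82]
45 -> hit
54 -> hit
51 -> miss, evict 73, frames [45, 54, 82, 51]
45 -> hit
51 -> hit
45 -> hit
73 -> miss, evict 45, frames [54, 82, 51, 73]
51 -> hit
73 -> hit
51 -> hit
45 -> miss, evict 54, frames [82, 51, 73, 45]
54 -> miss, evict 82, frames [51, 73, 45, 54]

{45, 51, 54, 73}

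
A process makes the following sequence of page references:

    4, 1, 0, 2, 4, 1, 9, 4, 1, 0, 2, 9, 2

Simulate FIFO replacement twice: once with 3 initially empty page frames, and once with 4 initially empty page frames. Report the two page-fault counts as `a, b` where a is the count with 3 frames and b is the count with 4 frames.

3 frames: F F F F F F F . . F F . . → 9 faults.
4 frames: F F F F . . F F F F F F . → 10 faults.
10 > 9: adding a frame increased faults — Belady's anomaly.

9, 10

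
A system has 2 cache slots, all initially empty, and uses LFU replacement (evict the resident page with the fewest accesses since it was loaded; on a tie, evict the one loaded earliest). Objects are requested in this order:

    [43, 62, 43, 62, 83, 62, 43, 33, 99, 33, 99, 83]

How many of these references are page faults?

9

43 → fault, frames (43)
62 → fault, frames (43 62)
43 → hit
62 → hit
83 → fault, evict 43, frames (62 83)
62 → hit
43 → fault, evict 83, frames (62 43)
33 → fault, evict 43, frames (62 33)
99 → fault, evict 33, frames (62 99)
33 → fault, evict 99, frames (62 33)
99 → fault, evict 33, frames (62 99)
83 → fault, evict 99, frames (62 83)
Page faults: 9.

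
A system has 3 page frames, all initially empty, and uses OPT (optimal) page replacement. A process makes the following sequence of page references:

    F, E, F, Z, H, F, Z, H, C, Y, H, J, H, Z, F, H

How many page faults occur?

F → miss, frames [F]
E → miss, frames [F, E]
F → hit
Z → miss, frames [F, E, Z]
H → miss, evict E, frames [F, Z, H]
F → hit
Z → hit
H → hit
C → miss, evict F, frames [Z, H, C]
Y → miss, evict C, frames [Z, H, Y]
H → hit
J → miss, evict Y, frames [Z, H, J]
H → hit
Z → hit
F → miss, evict J, frames [Z, H, F]
H → hit
Page faults: 8.

8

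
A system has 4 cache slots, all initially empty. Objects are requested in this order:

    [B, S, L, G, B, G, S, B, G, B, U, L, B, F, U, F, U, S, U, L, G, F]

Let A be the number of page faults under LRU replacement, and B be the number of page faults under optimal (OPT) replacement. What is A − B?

Under LRU: F F F F . . . . . . F F . F . . . F . F F F → 11 faults.
Under OPT: F F F F . . . . . . F . . F . . . . . . F . → 7 faults.
A − B = 11 − 7 = 4.

4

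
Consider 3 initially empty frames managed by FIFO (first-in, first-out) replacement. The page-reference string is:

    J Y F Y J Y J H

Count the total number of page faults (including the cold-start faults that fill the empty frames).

4

J → miss, frames {J}
Y → miss, frames {J,Y}
F → miss, frames {J,Y,F}
Y → hit
J → hit
Y → hit
J → hit
H → miss, evict J, frames {Y,F,H}
Page faults: 4.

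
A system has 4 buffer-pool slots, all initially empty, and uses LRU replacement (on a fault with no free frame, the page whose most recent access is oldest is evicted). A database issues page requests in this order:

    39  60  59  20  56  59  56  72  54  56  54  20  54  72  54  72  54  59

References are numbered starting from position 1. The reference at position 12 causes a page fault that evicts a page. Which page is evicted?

59

pos 1: 39 → miss, frames [39]
pos 2: 60 → miss, frames [39, 60]
pos 3: 59 → miss, frames [39, 60, 59]
pos 4: 20 → miss, frames [39, 60, 59, 20]
pos 5: 56 → miss, evict 39, frames [60, 59, 20, 56]
pos 6: 59 → hit
pos 7: 56 → hit
pos 8: 72 → miss, evict 60, frames [20, 59, 56, 72]
pos 9: 54 → miss, evict 20, frames [59, 56, 72, 54]
pos 10: 56 → hit
pos 11: 54 → hit
pos 12: 20 → miss, evict 59, frames [72, 56, 54, 20]
At position 12, page 59 is evicted.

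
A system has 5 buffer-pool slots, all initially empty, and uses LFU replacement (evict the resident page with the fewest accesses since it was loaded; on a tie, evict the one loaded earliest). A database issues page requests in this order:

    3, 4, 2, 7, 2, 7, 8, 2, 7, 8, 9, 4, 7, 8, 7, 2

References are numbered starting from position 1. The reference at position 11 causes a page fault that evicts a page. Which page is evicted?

3

pos 1: 3: fault, frames {3}
pos 2: 4: fault, frames {3,4}
pos 3: 2: fault, frames {3,4,2}
pos 4: 7: fault, frames {3,4,2,7}
pos 5: 2: hit
pos 6: 7: hit
pos 7: 8: fault, frames {3,4,2,7,8}
pos 8: 2: hit
pos 9: 7: hit
pos 10: 8: hit
pos 11: 9: fault, evict 3, frames {4,2,7,8,9}
At position 11, page 3 is evicted.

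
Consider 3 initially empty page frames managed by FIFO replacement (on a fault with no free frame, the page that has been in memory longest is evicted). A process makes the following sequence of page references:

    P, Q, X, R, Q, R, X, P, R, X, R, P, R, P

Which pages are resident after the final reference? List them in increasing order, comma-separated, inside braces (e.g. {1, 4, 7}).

P -> miss, frames {P}
Q -> miss, frames {P,Q}
X -> miss, frames {P,Q,X}
R -> miss, evict P, frames {Q,X,R}
Q -> hit
R -> hit
X -> hit
P -> miss, evict Q, frames {X,R,P}
R -> hit
X -> hit
R -> hit
P -> hit
R -> hit
P -> hit

{P, R, X}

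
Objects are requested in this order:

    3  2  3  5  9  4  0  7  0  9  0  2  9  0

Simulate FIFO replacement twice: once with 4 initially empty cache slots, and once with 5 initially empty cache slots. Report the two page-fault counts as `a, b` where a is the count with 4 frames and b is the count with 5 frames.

9, 8

4 frames: F F . F F F F F . . . F F . → 9 faults.
5 frames: F F . F F F F F . . . F . . → 8 faults.
8 < 9: adding a frame reduced faults, as is typical.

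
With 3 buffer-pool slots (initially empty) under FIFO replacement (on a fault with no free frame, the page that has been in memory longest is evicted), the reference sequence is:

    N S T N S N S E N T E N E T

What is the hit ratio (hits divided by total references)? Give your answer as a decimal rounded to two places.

N: fault, frames (N)
S: fault, frames (N S)
T: fault, frames (N S T)
N: hit
S: hit
N: hit
S: hit
E: fault, evict N, frames (S T E)
N: fault, evict S, frames (T E N)
T: hit
E: hit
N: hit
E: hit
T: hit
Hits: 9 of 14 references → 9/14 = 0.6429.

0.64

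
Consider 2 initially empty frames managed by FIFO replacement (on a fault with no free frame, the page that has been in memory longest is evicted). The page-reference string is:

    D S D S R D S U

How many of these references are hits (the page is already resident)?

2

D: miss, frames [D]
S: miss, frames [D, S]
D: hit
S: hit
R: miss, evict D, frames [S, R]
D: miss, evict S, frames [R, D]
S: miss, evict R, frames [D, S]
U: miss, evict D, frames [S, U]
Hits: 2.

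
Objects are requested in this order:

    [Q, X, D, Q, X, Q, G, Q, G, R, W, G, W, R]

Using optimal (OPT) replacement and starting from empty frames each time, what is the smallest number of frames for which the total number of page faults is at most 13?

f=1: 14 faults
f=2: 8 faults
f=3: 6 faults
f=4: 6 faults
f=5: 6 faults
f=6: 6 faults
Smallest f with faults ≤ 13 is 2.

2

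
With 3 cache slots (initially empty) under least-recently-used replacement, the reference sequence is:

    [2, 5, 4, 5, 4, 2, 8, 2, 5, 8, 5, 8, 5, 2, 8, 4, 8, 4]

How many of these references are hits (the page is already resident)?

2: miss, frames (2)
5: miss, frames (2 5)
4: miss, frames (2 5 4)
5: hit
4: hit
2: hit
8: miss, evict 5, frames (4 2 8)
2: hit
5: miss, evict 4, frames (8 2 5)
8: hit
5: hit
8: hit
5: hit
2: hit
8: hit
4: miss, evict 5, frames (2 8 4)
8: hit
4: hit
Hits: 12.

12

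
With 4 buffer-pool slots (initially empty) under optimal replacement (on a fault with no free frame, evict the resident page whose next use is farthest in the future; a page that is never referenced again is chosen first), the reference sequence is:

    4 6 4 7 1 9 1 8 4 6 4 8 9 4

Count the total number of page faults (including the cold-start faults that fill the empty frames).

6

4 → fault, frames (4)
6 → fault, frames (4 6)
4 → hit
7 → fault, frames (4 6 7)
1 → fault, frames (4 6 7 1)
9 → fault, evict 7, frames (4 6 1 9)
1 → hit
8 → fault, evict 1, frames (4 6 9 8)
4 → hit
6 → hit
4 → hit
8 → hit
9 → hit
4 → hit
Page faults: 6.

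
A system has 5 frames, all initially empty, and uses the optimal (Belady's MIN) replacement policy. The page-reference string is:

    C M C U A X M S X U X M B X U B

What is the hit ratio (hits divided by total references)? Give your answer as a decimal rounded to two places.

0.56

C: miss, frames [C]
M: miss, frames [C, M]
C: hit
U: miss, frames [C, M, U]
A: miss, frames [C, M, U, A]
X: miss, frames [C, M, U, A, X]
M: hit
S: miss, evict A, frames [C, M, U, X, S]
X: hit
U: hit
X: hit
M: hit
B: miss, evict S, frames [C, M, U, X, B]
X: hit
U: hit
B: hit
Hits: 9 of 16 references → 9/16 = 0.5625.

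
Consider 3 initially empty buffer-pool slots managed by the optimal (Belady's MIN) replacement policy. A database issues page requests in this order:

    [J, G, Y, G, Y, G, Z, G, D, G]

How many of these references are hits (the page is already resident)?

5

J → miss, frames (J)
G → miss, frames (J G)
Y → miss, frames (J G Y)
G → hit
Y → hit
G → hit
Z → miss, evict Y, frames (J G Z)
G → hit
D → miss, evict Z, frames (J G D)
G → hit
Hits: 5.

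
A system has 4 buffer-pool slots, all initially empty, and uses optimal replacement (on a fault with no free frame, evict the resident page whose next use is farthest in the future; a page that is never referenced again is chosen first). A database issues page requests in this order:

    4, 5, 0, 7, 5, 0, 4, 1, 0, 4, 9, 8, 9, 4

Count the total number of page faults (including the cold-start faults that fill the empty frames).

7

4: fault, frames (4)
5: fault, frames (4 5)
0: fault, frames (4 5 0)
7: fault, frames (4 5 0 7)
5: hit
0: hit
4: hit
1: fault, evict 7, frames (4 5 0 1)
0: hit
4: hit
9: fault, evict 1, frames (4 5 0 9)
8: fault, evict 0, frames (4 5 9 8)
9: hit
4: hit
Page faults: 7.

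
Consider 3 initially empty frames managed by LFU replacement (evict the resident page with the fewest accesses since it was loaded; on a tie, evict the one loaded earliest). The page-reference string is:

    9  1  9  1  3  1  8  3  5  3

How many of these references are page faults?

9 → miss, frames {9}
1 → miss, frames {9,1}
9 → hit
1 → hit
3 → miss, frames {9,1,3}
1 → hit
8 → miss, evict 3, frames {9,1,8}
3 → miss, evict 8, frames {9,1,3}
5 → miss, evict 3, frames {9,1,5}
3 → miss, evict 5, frames {9,1,3}
Page faults: 7.

7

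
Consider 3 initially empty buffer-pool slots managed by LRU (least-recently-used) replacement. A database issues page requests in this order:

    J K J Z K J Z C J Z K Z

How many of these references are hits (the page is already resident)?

J: miss, frames [J]
K: miss, frames [J, K]
J: hit
Z: miss, frames [K, J, Z]
K: hit
J: hit
Z: hit
C: miss, evict K, frames [J, Z, C]
J: hit
Z: hit
K: miss, evict C, frames [J, Z, K]
Z: hit
Hits: 7.

7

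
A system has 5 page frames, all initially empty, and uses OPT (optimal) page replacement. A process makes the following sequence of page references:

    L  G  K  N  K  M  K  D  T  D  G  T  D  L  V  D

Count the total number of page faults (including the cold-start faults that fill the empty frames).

8

L: miss, frames (L)
G: miss, frames (L G)
K: miss, frames (L G K)
N: miss, frames (L G K N)
K: hit
M: miss, frames (L G K N M)
K: hit
D: miss, evict M, frames (L G K N D)
T: miss, evict N, frames (L G K D T)
D: hit
G: hit
T: hit
D: hit
L: hit
V: miss, evict T, frames (L G K D V)
D: hit
Page faults: 8.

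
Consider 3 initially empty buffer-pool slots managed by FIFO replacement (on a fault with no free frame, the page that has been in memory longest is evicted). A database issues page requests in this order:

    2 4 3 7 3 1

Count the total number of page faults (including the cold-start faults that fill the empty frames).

2 → fault, frames (2)
4 → fault, frames (2 4)
3 → fault, frames (2 4 3)
7 → fault, evict 2, frames (4 3 7)
3 → hit
1 → fault, evict 4, frames (3 7 1)
Page faults: 5.

5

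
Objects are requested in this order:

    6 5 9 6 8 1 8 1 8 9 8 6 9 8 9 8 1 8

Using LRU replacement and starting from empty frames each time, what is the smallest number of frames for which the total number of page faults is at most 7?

4

f=1: 18 faults
f=2: 11 faults
f=3: 8 faults
f=4: 5 faults
f=5: 5 faults
Smallest f with faults ≤ 7 is 4.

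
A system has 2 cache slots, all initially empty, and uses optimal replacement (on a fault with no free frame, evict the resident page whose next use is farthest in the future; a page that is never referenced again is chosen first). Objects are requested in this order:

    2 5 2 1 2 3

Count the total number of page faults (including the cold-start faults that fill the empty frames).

4

2 -> fault, frames {2}
5 -> fault, frames {2,5}
2 -> hit
1 -> fault, evict 5, frames {2,1}
2 -> hit
3 -> fault, evict 1, frames {2,3}
Page faults: 4.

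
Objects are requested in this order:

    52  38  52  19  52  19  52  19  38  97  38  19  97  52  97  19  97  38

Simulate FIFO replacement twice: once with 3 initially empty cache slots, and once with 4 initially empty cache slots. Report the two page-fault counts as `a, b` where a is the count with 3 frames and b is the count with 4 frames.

6, 4

3 frames: F F . F . . . . . F . . . F . . . F → 6 faults.
4 frames: F F . F . . . . . F . . . . . . . . → 4 faults.
4 < 6: adding a frame reduced faults, as is typical.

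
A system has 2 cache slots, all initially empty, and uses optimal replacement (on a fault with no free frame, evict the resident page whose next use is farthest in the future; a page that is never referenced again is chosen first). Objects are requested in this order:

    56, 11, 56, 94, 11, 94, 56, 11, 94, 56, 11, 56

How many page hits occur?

6

56: fault, frames {56}
11: fault, frames {56,11}
56: hit
94: fault, evict 56, frames {11,94}
11: hit
94: hit
56: fault, evict 94, frames {11,56}
11: hit
94: fault, evict 11, frames {56,94}
56: hit
11: fault, evict 94, frames {56,11}
56: hit
Hits: 6.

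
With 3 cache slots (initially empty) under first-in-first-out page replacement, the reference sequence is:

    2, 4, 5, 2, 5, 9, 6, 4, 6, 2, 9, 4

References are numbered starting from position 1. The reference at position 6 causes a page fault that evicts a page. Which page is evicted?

pos 1: 2: miss, frames (2)
pos 2: 4: miss, frames (2 4)
pos 3: 5: miss, frames (2 4 5)
pos 4: 2: hit
pos 5: 5: hit
pos 6: 9: miss, evict 2, frames (4 5 9)
At position 6, page 2 is evicted.

2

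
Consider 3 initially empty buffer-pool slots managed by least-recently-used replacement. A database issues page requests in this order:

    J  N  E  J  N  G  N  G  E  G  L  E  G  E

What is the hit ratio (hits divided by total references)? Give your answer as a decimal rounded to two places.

0.57

J → fault, frames {J}
N → fault, frames {J,N}
E → fault, frames {J,N,E}
J → hit
N → hit
G → fault, evict E, frames {J,N,G}
N → hit
G → hit
E → fault, evict J, frames {N,G,E}
G → hit
L → fault, evict N, frames {E,G,L}
E → hit
G → hit
E → hit
Hits: 8 of 14 references → 8/14 = 0.5714.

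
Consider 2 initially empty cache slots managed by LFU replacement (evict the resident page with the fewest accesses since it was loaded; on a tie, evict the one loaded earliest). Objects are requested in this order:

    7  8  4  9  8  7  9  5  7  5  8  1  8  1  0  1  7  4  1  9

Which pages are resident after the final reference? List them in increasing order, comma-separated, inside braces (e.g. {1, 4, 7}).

{5, 9}

7 -> miss, frames {7}
8 -> miss, frames {7,8}
4 -> miss, evict 7, frames {8,4}
9 -> miss, evict 8, frames {4,9}
8 -> miss, evict 4, frames {9,8}
7 -> miss, evict 9, frames {8,7}
9 -> miss, evict 8, frames {7,9}
5 -> miss, evict 7, frames {9,5}
7 -> miss, evict 9, frames {5,7}
5 -> hit
8 -> miss, evict 7, frames {5,8}
1 -> miss, evict 8, frames {5,1}
8 -> miss, evict 1, frames {5,8}
1 -> miss, evict 8, frames {5,1}
0 -> miss, evict 1, frames {5,0}
1 -> miss, evict 0, frames {5,1}
7 -> miss, evict 1, frames {5,7}
4 -> miss, evict 7, frames {5,4}
1 -> miss, evict 4, frames {5,1}
9 -> miss, evict 1, frames {5,9}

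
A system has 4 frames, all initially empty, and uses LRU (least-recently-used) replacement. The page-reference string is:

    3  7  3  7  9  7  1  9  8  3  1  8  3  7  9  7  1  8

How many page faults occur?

3 -> miss, frames (3)
7 -> miss, frames (3 7)
3 -> hit
7 -> hit
9 -> miss, frames (3 7 9)
7 -> hit
1 -> miss, frames (3 9 7 1)
9 -> hit
8 -> miss, evict 3, frames (7 1 9 8)
3 -> miss, evict 7, frames (1 9 8 3)
1 -> hit
8 -> hit
3 -> hit
7 -> miss, evict 9, frames (1 8 3 7)
9 -> miss, evict 1, frames (8 3 7 9)
7 -> hit
1 -> miss, evict 8, frames (3 9 7 1)
8 -> miss, evict 3, frames (9 7 1 8)
Page faults: 10.

10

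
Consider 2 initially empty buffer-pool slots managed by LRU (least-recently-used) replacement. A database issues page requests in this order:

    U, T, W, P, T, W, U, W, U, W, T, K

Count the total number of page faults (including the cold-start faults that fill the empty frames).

U: fault, frames (U)
T: fault, frames (U T)
W: fault, evict U, frames (T W)
P: fault, evict T, frames (W P)
T: fault, evict W, frames (P T)
W: fault, evict P, frames (T W)
U: fault, evict T, frames (W U)
W: hit
U: hit
W: hit
T: fault, evict U, frames (W T)
K: fault, evict W, frames (T K)
Page faults: 9.

9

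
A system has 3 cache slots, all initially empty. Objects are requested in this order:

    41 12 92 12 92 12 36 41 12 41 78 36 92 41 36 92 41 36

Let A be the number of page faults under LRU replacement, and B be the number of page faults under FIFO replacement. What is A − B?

-1

Under LRU: F F F . . . F F . . F F F F . . . . → 9 faults.
Under FIFO: F F F . . . F F F . F F F F . . . . → 10 faults.
A − B = 9 − 10 = -1.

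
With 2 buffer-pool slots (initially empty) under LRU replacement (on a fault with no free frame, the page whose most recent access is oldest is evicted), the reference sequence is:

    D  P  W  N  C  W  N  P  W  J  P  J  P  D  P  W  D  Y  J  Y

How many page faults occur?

D: miss, frames {D}
P: miss, frames {D,P}
W: miss, evict D, frames {P,W}
N: miss, evict P, frames {W,N}
C: miss, evict W, frames {N,C}
W: miss, evict N, frames {C,W}
N: miss, evict C, frames {W,N}
P: miss, evict W, frames {N,P}
W: miss, evict N, frames {P,W}
J: miss, evict P, frames {W,J}
P: miss, evict W, frames {J,P}
J: hit
P: hit
D: miss, evict J, frames {P,D}
P: hit
W: miss, evict D, frames {P,W}
D: miss, evict P, frames {W,D}
Y: miss, evict W, frames {D,Y}
J: miss, evict D, frames {Y,J}
Y: hit
Page faults: 16.

16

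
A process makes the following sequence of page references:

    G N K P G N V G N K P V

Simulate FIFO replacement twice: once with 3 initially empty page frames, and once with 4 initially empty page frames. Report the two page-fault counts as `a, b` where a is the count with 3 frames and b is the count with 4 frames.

9, 10

3 frames: F F F F F F F . . F F . → 9 faults.
4 frames: F F F F . . F F F F F F → 10 faults.
10 > 9: adding a frame increased faults — Belady's anomaly.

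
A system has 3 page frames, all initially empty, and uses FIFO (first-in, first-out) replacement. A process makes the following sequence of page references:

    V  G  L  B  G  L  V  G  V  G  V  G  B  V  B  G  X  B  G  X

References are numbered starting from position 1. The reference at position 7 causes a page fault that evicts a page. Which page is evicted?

pos 1: V → miss, frames [V]
pos 2: G → miss, frames [V, G]
pos 3: L → miss, frames [V, G, L]
pos 4: B → miss, evict V, frames [G, L, B]
pos 5: G → hit
pos 6: L → hit
pos 7: V → miss, evict G, frames [L, B, V]
At position 7, page G is evicted.

G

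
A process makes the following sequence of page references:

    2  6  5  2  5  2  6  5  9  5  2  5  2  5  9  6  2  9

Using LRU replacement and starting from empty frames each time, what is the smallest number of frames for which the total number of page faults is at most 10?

3

f=1: 18 faults
f=2: 12 faults
f=3: 7 faults
f=4: 4 faults
Smallest f with faults ≤ 10 is 3.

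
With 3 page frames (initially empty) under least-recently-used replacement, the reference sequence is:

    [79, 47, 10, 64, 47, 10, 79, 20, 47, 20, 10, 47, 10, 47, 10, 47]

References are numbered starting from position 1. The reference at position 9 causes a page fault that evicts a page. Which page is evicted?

10

pos 1: 79: miss, frames [79]
pos 2: 47: miss, frames [79, 47]
pos 3: 10: miss, frames [79, 47, 10]
pos 4: 64: miss, evict 79, frames [47, 10, 64]
pos 5: 47: hit
pos 6: 10: hit
pos 7: 79: miss, evict 64, frames [47, 10, 79]
pos 8: 20: miss, evict 47, frames [10, 79, 20]
pos 9: 47: miss, evict 10, frames [79, 20, 47]
At position 9, page 10 is evicted.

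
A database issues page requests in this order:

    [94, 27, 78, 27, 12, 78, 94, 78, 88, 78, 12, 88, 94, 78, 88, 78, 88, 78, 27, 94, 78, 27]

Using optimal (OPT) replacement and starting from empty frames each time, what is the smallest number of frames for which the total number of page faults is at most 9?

3

f=1: 22 faults
f=2: 12 faults
f=3: 7 faults
f=4: 6 faults
f=5: 5 faults
Smallest f with faults ≤ 9 is 3.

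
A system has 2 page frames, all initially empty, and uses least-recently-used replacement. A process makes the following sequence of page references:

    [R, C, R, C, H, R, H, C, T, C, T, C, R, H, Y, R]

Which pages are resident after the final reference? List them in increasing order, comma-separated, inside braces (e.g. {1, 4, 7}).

R: fault, frames (R)
C: fault, frames (R C)
R: hit
C: hit
H: fault, evict R, frames (C H)
R: fault, evict C, frames (H R)
H: hit
C: fault, evict R, frames (H C)
T: fault, evict H, frames (C T)
C: hit
T: hit
C: hit
R: fault, evict T, frames (C R)
H: fault, evict C, frames (R H)
Y: fault, evict R, frames (H Y)
R: fault, evict H, frames (Y R)

{R, Y}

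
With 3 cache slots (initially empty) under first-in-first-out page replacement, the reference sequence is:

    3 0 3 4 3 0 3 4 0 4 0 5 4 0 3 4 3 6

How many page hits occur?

3: fault, frames (3)
0: fault, frames (3 0)
3: hit
4: fault, frames (3 0 4)
3: hit
0: hit
3: hit
4: hit
0: hit
4: hit
0: hit
5: fault, evict 3, frames (0 4 5)
4: hit
0: hit
3: fault, evict 0, frames (4 5 3)
4: hit
3: hit
6: fault, evict 4, frames (5 3 6)
Hits: 12.

12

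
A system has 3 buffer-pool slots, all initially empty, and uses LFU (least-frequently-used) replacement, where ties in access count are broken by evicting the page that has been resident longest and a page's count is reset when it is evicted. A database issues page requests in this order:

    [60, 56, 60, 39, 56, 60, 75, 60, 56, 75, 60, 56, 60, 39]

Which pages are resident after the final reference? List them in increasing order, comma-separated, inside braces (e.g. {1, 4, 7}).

60 → miss, frames [60]
56 → miss, frames [60, 56]
60 → hit
39 → miss, frames [60, 56, 39]
56 → hit
60 → hit
75 → miss, evict 39, frames [60, 56, 75]
60 → hit
56 → hit
75 → hit
60 → hit
56 → hit
60 → hit
39 → miss, evict 75, frames [60, 56, 39]

{39, 56, 60}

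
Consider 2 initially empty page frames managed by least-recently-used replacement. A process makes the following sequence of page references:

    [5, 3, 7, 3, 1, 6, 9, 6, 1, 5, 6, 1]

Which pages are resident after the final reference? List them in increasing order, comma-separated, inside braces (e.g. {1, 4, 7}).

{1, 6}

5: miss, frames {5}
3: miss, frames {5,3}
7: miss, evict 5, frames {3,7}
3: hit
1: miss, evict 7, frames {3,1}
6: miss, evict 3, frames {1,6}
9: miss, evict 1, frames {6,9}
6: hit
1: miss, evict 9, frames {6,1}
5: miss, evict 6, frames {1,5}
6: miss, evict 1, frames {5,6}
1: miss, evict 5, frames {6,1}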